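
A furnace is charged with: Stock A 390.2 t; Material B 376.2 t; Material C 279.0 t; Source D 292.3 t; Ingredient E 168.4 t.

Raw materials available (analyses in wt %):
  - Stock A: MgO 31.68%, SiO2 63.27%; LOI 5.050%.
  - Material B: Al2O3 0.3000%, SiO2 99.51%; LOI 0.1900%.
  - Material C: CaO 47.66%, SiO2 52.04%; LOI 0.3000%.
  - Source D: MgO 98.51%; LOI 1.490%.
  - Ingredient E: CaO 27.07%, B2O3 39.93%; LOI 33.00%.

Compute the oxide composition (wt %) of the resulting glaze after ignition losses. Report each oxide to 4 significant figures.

Glass mass = 1425 t (batch 1506 − LOI 81.18).
Composition: Al2O3 0.07920%, MgO 28.88%, CaO 12.53%, SiO2 53.79%, B2O3 4.719%

The whole derivation carries full precision in every operation. Mid-chain values are displayed rounded to four significant digits between the steps — exactly one rounding goes into every reported figure; derived quantities (five oxide percentages, totals, LOI, net glass mass, the yield) are computed from the batch weights at 1425 t of glass at full float precision, as they appear in the problem or the answer.
Oxide masses out of the charge:
  Al2O3: 376.2·0.003000 = 1.129 t
  MgO: 390.2·0.3168 + 292.3·0.9851 = 411.6 t
  CaO: 279.0·0.4766 + 168.4·0.2707 = 178.6 t
  SiO2: 390.2·0.6327 + 376.2·0.9951 + 279.0·0.5204 = 766.4 t
  B2O3: 168.4·0.3993 = 67.24 t
LOI: 390.2·0.05050 + 376.2·0.001900 + 279.0·0.003000 + 292.3·0.01490 + 168.4·0.3300 = 81.18 t
Glass = total batch minus LOI = 1506 − 81.18 = 1425 t (matching Σ of the oxides)
wt % = oxide mass / glass mass × 100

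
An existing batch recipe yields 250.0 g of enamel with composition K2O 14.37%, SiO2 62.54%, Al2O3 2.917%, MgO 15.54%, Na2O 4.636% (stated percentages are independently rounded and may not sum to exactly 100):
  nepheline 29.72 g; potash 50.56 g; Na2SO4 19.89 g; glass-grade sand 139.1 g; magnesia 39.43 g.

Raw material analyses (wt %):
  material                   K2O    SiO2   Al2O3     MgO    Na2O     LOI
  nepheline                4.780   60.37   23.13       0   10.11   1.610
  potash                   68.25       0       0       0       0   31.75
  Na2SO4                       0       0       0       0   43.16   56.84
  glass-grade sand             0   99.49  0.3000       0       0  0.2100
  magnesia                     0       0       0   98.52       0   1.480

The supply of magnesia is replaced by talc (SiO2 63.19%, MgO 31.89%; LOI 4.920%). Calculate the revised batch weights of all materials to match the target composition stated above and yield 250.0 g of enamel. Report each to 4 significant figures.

Every computation maintains exact precision at every stage. Values along the way appear, with 4-significant-digit rounding, as written — every reported figure includes exactly one rounding — derived quantities (five oxide percentages, the yield, net glass mass, the totals, LOI) are carried at full float precision using the weight values on 250.0 g of glass as they appear in the question or the answer.
Per-oxide target masses for 250.0 g enamel:
  K2O: 14.37% × 250.0 = 35.92 g
  SiO2: 62.54% × 250.0 = 156.4 g
  Al2O3: 2.917% × 250.0 = 7.292 g
  MgO: 15.54% × 250.0 = 38.85 g
  Na2O: 4.636% × 250.0 = 11.59 g
Sums-versus-targets review on the weights just shown, at the basis given (every target is met by its sum modulo rounding of the values):
  K2O: 30.74·0.04780 + 50.48·0.6825 = 35.92 g (target 35.92 g)
  SiO2: 30.74·0.6037 + 61.13·0.9949 + 121.8·0.6319 = 156.3 g (target 156.4 g)
  Al2O3: 30.74·0.2313 + 61.13·0.003000 = 7.294 g (target 7.292 g)
  MgO: 121.8·0.3189 = 38.84 g (target 38.85 g)
  Na2O: 30.74·0.1011 + 19.65·0.4316 = 11.59 g (target 11.59 g)
Auditing the glass mass value: batch Σ − ignition loss = 250.0 g (summing oxide targets gives 250.0 g; versus the stated basis of 250.0 g — rounding explains the deltas).
Whole-batch sum: Σ batch = 283.8 g; LOI removed, Σ of batch·LOI: 33.81 g; yield = glass ÷ total batch = 88.09%.

Revised batch per 250.0 g enamel:
  nepheline: 30.74 g
  potash: 50.48 g
  Na2SO4: 19.65 g
  glass-grade sand: 61.13 g
  talc: 121.8 g
Total batch = 283.8 g; LOI loss = 33.81 g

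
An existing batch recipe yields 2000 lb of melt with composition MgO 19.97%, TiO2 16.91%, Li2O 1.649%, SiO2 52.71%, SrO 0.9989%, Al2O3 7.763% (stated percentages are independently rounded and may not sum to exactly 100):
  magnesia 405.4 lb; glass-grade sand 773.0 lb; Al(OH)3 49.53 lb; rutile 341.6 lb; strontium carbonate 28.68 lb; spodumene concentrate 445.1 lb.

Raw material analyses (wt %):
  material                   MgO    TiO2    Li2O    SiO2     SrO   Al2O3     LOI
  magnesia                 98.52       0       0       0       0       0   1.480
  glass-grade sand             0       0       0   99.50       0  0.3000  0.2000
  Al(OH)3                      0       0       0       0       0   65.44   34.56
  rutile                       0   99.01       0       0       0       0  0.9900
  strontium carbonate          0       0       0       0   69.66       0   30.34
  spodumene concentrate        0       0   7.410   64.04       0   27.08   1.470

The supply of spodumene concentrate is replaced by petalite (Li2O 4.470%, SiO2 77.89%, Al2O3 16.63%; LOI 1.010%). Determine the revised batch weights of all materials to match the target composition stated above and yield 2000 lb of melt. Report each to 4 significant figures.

Revised batch per 2000 lb melt:
  magnesia: 405.4 lb
  glass-grade sand: 481.9 lb
  Al(OH)3: 47.55 lb
  rutile: 341.6 lb
  strontium carbonate: 28.68 lb
  petalite: 737.8 lb
Total batch = 2043 lb; LOI loss = 42.93 lb

Intermediates are displayed (rounded to 4 significant digits) in the working; all internal work holds full float precision all the way through — a single rounding finalizes every reported figure — all derived quantities, which include the yield, LOI, six oxide percentages, totals, net glass mass, are recomputed in exact precision, as quoted within the question or the answer, starting from the weights on 2000 lb of glass.
Oxide-by-oxide targets in 2000 lb melt:
  MgO: 19.97% × 2000 = 399.4 lb
  TiO2: 16.91% × 2000 = 338.2 lb
  Li2O: 1.649% × 2000 = 32.98 lb
  SiO2: 52.71% × 2000 = 1054 lb
  SrO: 0.9989% × 2000 = 19.98 lb
  Al2O3: 7.763% × 2000 = 155.3 lb
Mass-balance tally per oxide on the weights just shown, versus the basis set out (each sum matches its target mass given rounding of the digits):
  MgO: 405.4·0.9852 = 399.4 lb (target 399.4 lb)
  TiO2: 341.6·0.9901 = 338.2 lb (target 338.2 lb)
  Li2O: 737.8·0.04470 = 32.98 lb (target 32.98 lb)
  SiO2: 481.9·0.9950 + 737.8·0.7789 = 1054 lb (target 1054 lb)
  SrO: 28.68·0.6966 = 19.98 lb (target 19.98 lb)
  Al2O3: 481.9·0.003000 + 47.55·0.6544 + 737.8·0.1663 = 155.3 lb (target 155.3 lb)
Mass balance on the glass: batch Σ − ignition loss = 2000 lb (oxide target masses add up to 2000 lb; basis as stated: 2000 lb — a pure rounding effect).
Batch grand total — Σ batch = 2043 lb; the LOI term Σ batch·LOI equals 42.93 lb; glass ÷ batch gives a yield of 97.90%.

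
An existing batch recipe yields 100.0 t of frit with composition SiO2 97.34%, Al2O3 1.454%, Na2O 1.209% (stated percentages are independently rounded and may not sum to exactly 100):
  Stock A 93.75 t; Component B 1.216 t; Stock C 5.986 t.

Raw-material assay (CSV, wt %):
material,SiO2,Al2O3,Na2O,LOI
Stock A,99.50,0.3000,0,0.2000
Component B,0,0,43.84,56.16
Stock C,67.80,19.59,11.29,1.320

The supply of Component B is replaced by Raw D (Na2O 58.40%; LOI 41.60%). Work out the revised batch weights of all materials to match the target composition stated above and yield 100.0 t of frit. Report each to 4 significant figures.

Revised batch per 100.0 t frit:
  Stock A: 93.75 t
  Raw D: 0.9129 t
  Stock C: 5.986 t
Total batch = 100.6 t; LOI loss = 0.6463 t

Working values are displayed rounded to four significant figures within the worked lines — the working math carries full precision at all times. Each reported result takes a single rounding; all derived quantities, including yield, totals, net glass mass, LOI, the three compositions, are computed using the weight values per 100.0 t of glass in full precision exactly as shown in problem or answer.
Oxide mass targets, per 100.0 t frit:
  SiO2: 97.34% × 100.0 = 97.34 t
  Al2O3: 1.454% × 100.0 = 1.454 t
  Na2O: 1.209% × 100.0 = 1.209 t
Balance tally, oxide-wise, from the weights as reported, on the stated basis (target by target, the sums agree net of answer rounding effects):
  SiO2: 93.75·0.9950 + 5.986·0.6780 = 97.34 t (target 97.34 t)
  Al2O3: 93.75·0.003000 + 5.986·0.1959 = 1.454 t (target 1.454 t)
  Na2O: 0.9129·0.5840 + 5.986·0.1129 = 1.209 t (target 1.209 t)
Consistency of the glass mass: batch Σ − ignition loss = 100.0 t (the Σ of target masses is 100.0 t; against the stated basis, 100.0 t — rounding explains the deltas).
Whole-batch sum: Σ batch = 100.6 t; LOI removed, Σ of batch·LOI: 0.6463 t; as yield: glass ÷ batch → 99.36%.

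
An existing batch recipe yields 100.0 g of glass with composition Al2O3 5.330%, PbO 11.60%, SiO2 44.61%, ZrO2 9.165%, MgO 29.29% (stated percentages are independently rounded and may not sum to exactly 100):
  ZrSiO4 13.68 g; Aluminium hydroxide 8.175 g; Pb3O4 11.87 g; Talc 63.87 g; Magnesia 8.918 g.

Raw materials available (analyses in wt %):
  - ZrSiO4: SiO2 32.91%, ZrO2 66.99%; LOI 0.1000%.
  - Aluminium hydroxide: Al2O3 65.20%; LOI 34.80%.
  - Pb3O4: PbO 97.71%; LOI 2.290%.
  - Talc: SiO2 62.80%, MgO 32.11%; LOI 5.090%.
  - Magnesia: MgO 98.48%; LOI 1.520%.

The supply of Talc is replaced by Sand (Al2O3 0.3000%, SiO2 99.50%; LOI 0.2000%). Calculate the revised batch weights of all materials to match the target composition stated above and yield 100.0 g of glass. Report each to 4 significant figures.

Revised batch per 100.0 g glass:
  ZrSiO4: 13.68 g
  Aluminium hydroxide: 7.989 g
  Pb3O4: 11.87 g
  Sand: 40.31 g
  Magnesia: 29.74 g
Total batch = 103.6 g; LOI loss = 3.598 g

The whole derivation runs at exact precision throughout. Working values are displayed (rounded to four significant digits) when written out; each reported figure takes just one rounding. The derived quantities are rebuilt at exact precision (the five compositions, ignition loss, net glass mass, the totals, yield) from the batch weights per 100.0 g of glass exactly as printed in problem or answer.
Oxide-by-oxide targets in 100.0 g glass:
  Al2O3: 5.330% × 100.0 = 5.330 g
  PbO: 11.60% × 100.0 = 11.60 g
  SiO2: 44.61% × 100.0 = 44.61 g
  ZrO2: 9.165% × 100.0 = 9.165 g
  MgO: 29.29% × 100.0 = 29.29 g
Balance tally, oxide-wise, working from each reported weight, relative to the basis at hand (every target is met by its sum inside rounding margins):
  Al2O3: 7.989·0.6520 + 40.31·0.003000 = 5.330 g (target 5.330 g)
  PbO: 11.87·0.9771 = 11.60 g (target 11.60 g)
  SiO2: 13.68·0.3291 + 40.31·0.9950 = 44.61 g (target 44.61 g)
  ZrO2: 13.68·0.6699 = 9.164 g (target 9.165 g)
  MgO: 29.74·0.9848 = 29.29 g (target 29.29 g)
The glass-mass cross-check: total batch − LOI = 99.99 g (per-oxide target masses sum to 100.0 g; versus the stated basis of 100.0 g — a pure rounding effect).
Whole-batch sum: Σ batch = 103.6 g; loss to ignition Σ batch·LOI = 3.598 g; as yield: glass ÷ batch → 96.53%.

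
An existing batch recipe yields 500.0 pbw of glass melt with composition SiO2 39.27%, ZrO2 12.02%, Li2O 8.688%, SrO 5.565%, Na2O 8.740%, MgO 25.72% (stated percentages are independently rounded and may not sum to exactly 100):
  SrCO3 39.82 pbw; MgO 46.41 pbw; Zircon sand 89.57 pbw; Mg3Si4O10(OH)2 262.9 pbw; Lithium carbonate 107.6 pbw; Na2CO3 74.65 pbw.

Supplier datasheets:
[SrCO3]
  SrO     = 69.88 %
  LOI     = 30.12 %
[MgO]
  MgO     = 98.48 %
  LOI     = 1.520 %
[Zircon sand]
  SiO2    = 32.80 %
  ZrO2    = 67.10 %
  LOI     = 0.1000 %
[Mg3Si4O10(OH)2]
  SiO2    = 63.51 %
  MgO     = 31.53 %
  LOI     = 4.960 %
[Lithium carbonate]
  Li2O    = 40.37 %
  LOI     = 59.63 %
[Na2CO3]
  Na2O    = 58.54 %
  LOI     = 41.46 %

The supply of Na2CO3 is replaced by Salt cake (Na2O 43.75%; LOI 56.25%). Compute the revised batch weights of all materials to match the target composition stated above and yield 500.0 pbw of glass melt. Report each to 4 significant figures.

All internal work holds full precision end to end. Rounding to 4 significant digits applies to every intermediate as shown — every reported result is rounded once only. The derived quantities, including net glass mass, the totals, ignition loss, the six compositions, yield, are recomputed starting from the weights at 500.0 pbw of glass in full float precision, exactly as printed in the question or the answer.
Target oxide masses per 500.0 pbw glass melt:
  SiO2: 39.27% × 500.0 = 196.4 pbw
  ZrO2: 12.02% × 500.0 = 60.10 pbw
  Li2O: 8.688% × 500.0 = 43.44 pbw
  SrO: 5.565% × 500.0 = 27.82 pbw
  Na2O: 8.740% × 500.0 = 43.70 pbw
  MgO: 25.72% × 500.0 = 128.6 pbw
Verifying the oxide balance using the reported weights, against the basis in use (every target is met by its sum modulo rounding of the values):
  SiO2: 89.57·0.3280 + 262.9·0.6351 = 196.3 pbw (target 196.4 pbw)
  ZrO2: 89.57·0.6710 = 60.10 pbw (target 60.10 pbw)
  Li2O: 107.6·0.4037 = 43.44 pbw (target 43.44 pbw)
  SrO: 39.82·0.6988 = 27.83 pbw (target 27.82 pbw)
  Na2O: 99.89·0.4375 = 43.70 pbw (target 43.70 pbw)
  MgO: 46.41·0.9848 + 262.9·0.3153 = 128.6 pbw (target 128.6 pbw)
Glass-mass bookkeeping: Σ batch − LOI loss = 500.0 pbw (summing oxide targets gives 500.0 pbw; basis as stated: 500.0 pbw — gaps are rounding artifacts).
Batch grand total — Σ batch = 646.2 pbw; ignition loss, Σ(batch × LOI) = 146.2 pbw; glass ÷ batch gives a yield of 77.38%.

Revised batch per 500.0 pbw glass melt:
  SrCO3: 39.82 pbw
  MgO: 46.41 pbw
  Zircon sand: 89.57 pbw
  Mg3Si4O10(OH)2: 262.9 pbw
  Lithium carbonate: 107.6 pbw
  Salt cake: 99.89 pbw
Total batch = 646.2 pbw; LOI loss = 146.2 pbw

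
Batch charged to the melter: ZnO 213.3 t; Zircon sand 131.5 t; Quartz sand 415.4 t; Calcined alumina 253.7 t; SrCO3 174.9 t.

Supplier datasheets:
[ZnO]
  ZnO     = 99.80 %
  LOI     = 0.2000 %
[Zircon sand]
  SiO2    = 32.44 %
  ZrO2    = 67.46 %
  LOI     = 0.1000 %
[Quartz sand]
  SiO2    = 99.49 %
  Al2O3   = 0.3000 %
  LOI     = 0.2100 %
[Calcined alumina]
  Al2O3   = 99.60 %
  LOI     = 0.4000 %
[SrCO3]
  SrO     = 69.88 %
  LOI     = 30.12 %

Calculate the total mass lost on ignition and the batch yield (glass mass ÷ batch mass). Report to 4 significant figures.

The intermediate values are displayed with 4-significant-digit rounding at each printed step; all arithmetic holds full float precision end to end — a single rounding produces every reported value; the derived quantities (yield, net glass mass, the totals, LOI, five oxide percentages) are carried from the weighed amounts at 1134 t of glass at full precision as set out in problem or answer.
Loss on ignition, line by line:
  ZnO: 213.3 × 0.002000 = 0.4266 t
  Zircon sand: 131.5 × 0.001000 = 0.1315 t
  Quartz sand: 415.4 × 0.002100 = 0.8723 t
  Calcined alumina: 253.7 × 0.004000 = 1.015 t
  SrCO3: 174.9 × 0.3012 = 52.68 t
Total LOI = 55.13 t
Glass = batch − LOI = 1189 − 55.13 = 1134 t

LOI loss = 55.13 t; glass = 1134 t; yield = 95.36%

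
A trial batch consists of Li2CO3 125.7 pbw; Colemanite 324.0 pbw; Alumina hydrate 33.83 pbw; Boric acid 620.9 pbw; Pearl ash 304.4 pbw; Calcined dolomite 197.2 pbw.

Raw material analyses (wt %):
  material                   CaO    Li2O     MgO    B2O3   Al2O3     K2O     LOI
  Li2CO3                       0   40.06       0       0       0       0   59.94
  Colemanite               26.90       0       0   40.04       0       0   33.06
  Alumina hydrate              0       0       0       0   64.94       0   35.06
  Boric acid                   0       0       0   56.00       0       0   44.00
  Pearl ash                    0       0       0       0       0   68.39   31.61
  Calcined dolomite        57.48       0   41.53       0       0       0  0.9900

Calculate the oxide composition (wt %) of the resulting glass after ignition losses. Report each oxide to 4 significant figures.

Intermediates are printed rounded to four significant digits in the working — exact precision is held in every operation — a single rounding yields each reported value; all derived quantities, including totals, net glass mass, the six compositions, the yield, ignition loss, are carried using the weight values per 1040 pbw of glass in full precision, as quoted within the problem or the answer.
Oxide-by-oxide delivered mass:
  CaO: 324.0·0.2690 + 197.2·0.5748 = 200.5 pbw
  Li2O: 125.7·0.4006 = 50.36 pbw
  MgO: 197.2·0.4153 = 81.90 pbw
  B2O3: 324.0·0.4004 + 620.9·0.5600 = 477.4 pbw
  Al2O3: 33.83·0.6494 = 21.97 pbw
  K2O: 304.4·0.6839 = 208.2 pbw
LOI: 125.7·0.5994 + 324.0·0.3306 + 33.83·0.3506 + 620.9·0.4400 + 304.4·0.3161 + 197.2·0.009900 = 565.7 pbw
Net of LOI, the glass mass = 1606 − 565.7 = 1040 pbw (= the summed oxide contributions)
each oxide over glass, ×100, is wt %

Glass mass = 1040 pbw (batch 1606 − LOI 565.7).
Composition: CaO 19.27%, Li2O 4.840%, MgO 7.872%, B2O3 45.89%, Al2O3 2.112%, K2O 20.01%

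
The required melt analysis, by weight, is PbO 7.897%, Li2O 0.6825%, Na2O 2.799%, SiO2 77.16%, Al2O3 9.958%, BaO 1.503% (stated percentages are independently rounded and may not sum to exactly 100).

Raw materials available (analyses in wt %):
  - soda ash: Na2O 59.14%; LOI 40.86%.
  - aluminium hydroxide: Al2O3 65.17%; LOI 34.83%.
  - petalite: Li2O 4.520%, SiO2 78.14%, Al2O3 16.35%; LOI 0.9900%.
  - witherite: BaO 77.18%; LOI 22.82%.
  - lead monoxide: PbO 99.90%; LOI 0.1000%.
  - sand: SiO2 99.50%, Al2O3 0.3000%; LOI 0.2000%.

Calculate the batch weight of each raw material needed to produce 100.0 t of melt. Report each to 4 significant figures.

Batch per 100.0 t melt:
  soda ash: 4.733 t
  aluminium hydroxide: 11.19 t
  petalite: 15.10 t
  witherite: 1.947 t
  lead monoxide: 7.905 t
  sand: 65.69 t
Total batch = 106.6 t; LOI loss = 6.564 t; yield = 93.84%

The working math holds full precision all the way through; values along the way are displayed (rounded to 4 significant digits) alongside each step — each reported number is rounded only once; the derived quantities (LOI, glass mass, the totals, yield, the six compositions) are rebuilt in full precision using the weight values at 100.0 t of glass, as quoted within question or answer.
Target oxide masses per 100.0 t melt:
  PbO: 7.897% × 100.0 = 7.897 t
  Li2O: 0.6825% × 100.0 = 0.6825 t
  Na2O: 2.799% × 100.0 = 2.799 t
  SiO2: 77.16% × 100.0 = 77.16 t
  Al2O3: 9.958% × 100.0 = 9.958 t
  BaO: 1.503% × 100.0 = 1.503 t
Checking each oxide sum applying the batch weights above, relative to the basis at hand (sums match the target masses net of answer rounding effects):
  PbO: 7.905·0.9990 = 7.897 t (target 7.897 t)
  Li2O: 15.10·0.04520 = 0.6825 t (target 0.6825 t)
  Na2O: 4.733·0.5914 = 2.799 t (target 2.799 t)
  SiO2: 15.10·0.7814 + 65.69·0.9950 = 77.16 t (target 77.16 t)
  Al2O3: 11.19·0.6517 + 15.10·0.1635 + 65.69·0.003000 = 9.958 t (target 9.958 t)
  BaO: 1.947·0.7718 = 1.503 t (target 1.503 t)
The glass-mass cross-check: batch total minus LOI = 100.0 t (oxide target masses add up to 100.0 t; basis as stated: 100.0 t — deltas are rounding alone).
Total batch = Σ batch = 106.6 t; the LOI term Σ batch·LOI equals 6.564 t; the yield ratio, glass ÷ batch: 93.84%.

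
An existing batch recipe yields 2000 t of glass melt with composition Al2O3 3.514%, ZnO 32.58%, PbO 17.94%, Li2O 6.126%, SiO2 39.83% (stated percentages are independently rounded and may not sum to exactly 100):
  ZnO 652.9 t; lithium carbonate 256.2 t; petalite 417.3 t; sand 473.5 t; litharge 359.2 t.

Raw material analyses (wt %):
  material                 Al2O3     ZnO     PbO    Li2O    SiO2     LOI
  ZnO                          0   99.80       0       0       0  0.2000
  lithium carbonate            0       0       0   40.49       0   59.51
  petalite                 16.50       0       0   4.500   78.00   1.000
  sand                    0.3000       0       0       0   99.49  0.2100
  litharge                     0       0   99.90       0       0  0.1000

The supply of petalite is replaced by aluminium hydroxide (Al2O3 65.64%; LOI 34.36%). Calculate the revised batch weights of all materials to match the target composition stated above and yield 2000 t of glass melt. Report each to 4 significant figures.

Revised batch per 2000 t glass melt:
  ZnO: 652.9 t
  lithium carbonate: 302.6 t
  aluminium hydroxide: 103.4 t
  sand: 800.7 t
  litharge: 359.2 t
Total batch = 2219 t; LOI loss = 219.0 t

Full precision is held at every stage; working values are shown rounded to four significant digits in the working — each reported figure carries a single rounding — the derived quantities (totals, the five compositions, yield, LOI, glass mass) are recomputed from the weighed amounts per 2000 t of glass in exact precision as quoted within either problem or answer.
Target masses of each oxide per 2000 t glass melt:
  Al2O3: 3.514% × 2000 = 70.28 t
  ZnO: 32.58% × 2000 = 651.6 t
  PbO: 17.94% × 2000 = 358.8 t
  Li2O: 6.126% × 2000 = 122.5 t
  SiO2: 39.83% × 2000 = 796.6 t
Verifying the oxide balance given the weights on record, at the basis given (each sum matches its target mass up to rounding of the answer):
  Al2O3: 103.4·0.6564 + 800.7·0.003000 = 70.27 t (target 70.28 t)
  ZnO: 652.9·0.9980 = 651.6 t (target 651.6 t)
  PbO: 359.2·0.9990 = 358.8 t (target 358.8 t)
  Li2O: 302.6·0.4049 = 122.5 t (target 122.5 t)
  SiO2: 800.7·0.9949 = 796.6 t (target 796.6 t)
Auditing the glass mass value: whole batch net of LOI = 2000 t (targets for the oxides total 2000 t; versus the stated basis of 2000 t — rounding explains the deltas).
Batch total: Σ batch = 2219 t; LOI loss = Σ batch·LOI = 219.0 t; yield: glass divided by total = 90.13%.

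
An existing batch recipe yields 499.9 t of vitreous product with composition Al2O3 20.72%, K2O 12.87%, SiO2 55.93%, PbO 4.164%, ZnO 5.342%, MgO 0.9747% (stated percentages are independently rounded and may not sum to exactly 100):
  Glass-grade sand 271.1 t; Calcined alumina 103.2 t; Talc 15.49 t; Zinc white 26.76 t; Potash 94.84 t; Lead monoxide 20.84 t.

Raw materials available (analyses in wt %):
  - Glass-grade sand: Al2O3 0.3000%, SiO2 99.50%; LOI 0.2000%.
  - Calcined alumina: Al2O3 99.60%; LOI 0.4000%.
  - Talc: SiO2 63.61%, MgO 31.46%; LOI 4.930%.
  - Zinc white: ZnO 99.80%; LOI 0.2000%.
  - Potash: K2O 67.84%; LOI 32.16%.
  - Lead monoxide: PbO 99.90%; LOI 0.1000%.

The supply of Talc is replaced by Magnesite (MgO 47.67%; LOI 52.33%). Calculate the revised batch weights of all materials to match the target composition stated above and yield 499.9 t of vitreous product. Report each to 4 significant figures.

The working math keeps full precision through the solve. Rounding to four significant figures extends to every in-between result as shown; every reported figure is rounded exactly once. All derived quantities (the six compositions, the totals, LOI, yield, net glass mass) are computed in full precision from the batch weights per 499.9 t of glass, as written in either problem or answer.
The oxide mass targets at 499.9 t vitreous product:
  Al2O3: 20.72% × 499.9 = 103.6 t
  K2O: 12.87% × 499.9 = 64.34 t
  SiO2: 55.93% × 499.9 = 279.6 t
  PbO: 4.164% × 499.9 = 20.82 t
  ZnO: 5.342% × 499.9 = 26.70 t
  MgO: 0.9747% × 499.9 = 4.873 t
Balance tally, oxide-wise, with the batch weights as given, under the basis named above (delivered sums recover each target modulo rounding of the values):
  Al2O3: 281.0·0.003000 + 103.1·0.9960 = 103.5 t (target 103.6 t)
  K2O: 94.84·0.6784 = 64.34 t (target 64.34 t)
  SiO2: 281.0·0.9950 = 279.6 t (target 279.6 t)
  PbO: 20.84·0.9990 = 20.82 t (target 20.82 t)
  ZnO: 26.76·0.9980 = 26.71 t (target 26.70 t)
  MgO: 10.22·0.4767 = 4.872 t (target 4.873 t)
Auditing the glass mass value: net batch after ignition = 499.9 t (targets for the oxides total 499.9 t; stated basis 499.9 t — differing by rounding only).
Batch total: Σ batch = 536.8 t; Σ batch·LOI gives LOI loss = 36.90 t; yield, glass over the total, = 93.13%.

Revised batch per 499.9 t vitreous product:
  Glass-grade sand: 281.0 t
  Calcined alumina: 103.1 t
  Magnesite: 10.22 t
  Zinc white: 26.76 t
  Potash: 94.84 t
  Lead monoxide: 20.84 t
Total batch = 536.8 t; LOI loss = 36.90 t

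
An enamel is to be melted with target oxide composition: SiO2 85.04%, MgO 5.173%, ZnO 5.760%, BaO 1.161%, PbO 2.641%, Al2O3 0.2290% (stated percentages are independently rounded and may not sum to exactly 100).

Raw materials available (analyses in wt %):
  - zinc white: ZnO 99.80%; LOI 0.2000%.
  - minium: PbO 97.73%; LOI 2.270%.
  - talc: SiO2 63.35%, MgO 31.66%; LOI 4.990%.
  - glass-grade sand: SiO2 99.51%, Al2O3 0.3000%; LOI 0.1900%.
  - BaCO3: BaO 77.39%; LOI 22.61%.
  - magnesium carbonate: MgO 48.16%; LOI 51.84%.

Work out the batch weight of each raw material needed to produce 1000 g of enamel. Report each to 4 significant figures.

All internal work holds full float precision at all times. Mid-chain values appear with 4-significant-digit rounding between the steps; each reported number carries a single rounding — all derived quantities (LOI, the totals, glass mass, yield, the six compositions) are computed at exact precision from the batch weights on 1000 g of glass as quoted within problem or answer.
The oxide mass targets at 1000 g enamel:
  SiO2: 85.04% × 1000 = 850.4 g
  MgO: 5.173% × 1000 = 51.73 g
  ZnO: 5.760% × 1000 = 57.60 g
  BaO: 1.161% × 1000 = 11.61 g
  PbO: 2.641% × 1000 = 26.41 g
  Al2O3: 0.2290% × 1000 = 2.290 g
A balance pass over the oxides, given the weights on record, for the quoted basis mass (sums match the target masses modulo rounding of the values):
  SiO2: 143.3·0.6335 + 763.3·0.9951 = 850.3 g (target 850.4 g)
  MgO: 143.3·0.3166 + 13.18·0.4816 = 51.72 g (target 51.73 g)
  ZnO: 57.72·0.9980 = 57.60 g (target 57.60 g)
  BaO: 15.00·0.7739 = 11.61 g (target 11.61 g)
  PbO: 27.02·0.9773 = 26.41 g (target 26.41 g)
  Al2O3: 763.3·0.003000 = 2.290 g (target 2.290 g)
Glass-mass bookkeeping: net batch after ignition = 1000 g (the targets, summed, come to 1000 g; versus the stated basis of 1000 g — a pure rounding effect).
Batch total: Σ batch = 1020 g; ignition loss, Σ(batch × LOI) = 19.55 g; yield = glass ÷ total batch = 98.08%.

Batch per 1000 g enamel:
  zinc white: 57.72 g
  minium: 27.02 g
  talc: 143.3 g
  glass-grade sand: 763.3 g
  BaCO3: 15.00 g
  magnesium carbonate: 13.18 g
Total batch = 1020 g; LOI loss = 19.55 g; yield = 98.08%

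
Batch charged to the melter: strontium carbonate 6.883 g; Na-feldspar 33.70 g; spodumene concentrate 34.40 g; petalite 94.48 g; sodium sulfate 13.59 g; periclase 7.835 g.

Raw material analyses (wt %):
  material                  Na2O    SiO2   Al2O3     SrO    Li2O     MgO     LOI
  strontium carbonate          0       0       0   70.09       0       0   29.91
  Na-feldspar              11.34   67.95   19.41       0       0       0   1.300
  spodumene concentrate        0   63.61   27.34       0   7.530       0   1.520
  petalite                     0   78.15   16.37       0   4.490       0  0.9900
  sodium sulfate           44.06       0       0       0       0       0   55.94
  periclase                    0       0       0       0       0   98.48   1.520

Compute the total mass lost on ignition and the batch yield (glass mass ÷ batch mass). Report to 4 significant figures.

LOI loss = 11.68 g; glass = 179.2 g; yield = 93.88%

Exact precision is carried in every operation — mid-chain values appear, with 4-significant-figure rounding, as written — every reported number is rounded a single time. The derived quantities (the six compositions, ignition loss, the totals, net glass mass, yield) are recomputed from the batch weights for 179.2 g of glass at full float precision, exactly as shown in problem or answer.
Material-by-material LOI:
  strontium carbonate: 6.883 × 0.2991 = 2.059 g
  Na-feldspar: 33.70 × 0.01300 = 0.4381 g
  spodumene concentrate: 34.40 × 0.01520 = 0.5229 g
  petalite: 94.48 × 0.009900 = 0.9354 g
  sodium sulfate: 13.59 × 0.5594 = 7.602 g
  periclase: 7.835 × 0.01520 = 0.1191 g
Total LOI = 11.68 g
Glass = batch − LOI = 190.9 − 11.68 = 179.2 g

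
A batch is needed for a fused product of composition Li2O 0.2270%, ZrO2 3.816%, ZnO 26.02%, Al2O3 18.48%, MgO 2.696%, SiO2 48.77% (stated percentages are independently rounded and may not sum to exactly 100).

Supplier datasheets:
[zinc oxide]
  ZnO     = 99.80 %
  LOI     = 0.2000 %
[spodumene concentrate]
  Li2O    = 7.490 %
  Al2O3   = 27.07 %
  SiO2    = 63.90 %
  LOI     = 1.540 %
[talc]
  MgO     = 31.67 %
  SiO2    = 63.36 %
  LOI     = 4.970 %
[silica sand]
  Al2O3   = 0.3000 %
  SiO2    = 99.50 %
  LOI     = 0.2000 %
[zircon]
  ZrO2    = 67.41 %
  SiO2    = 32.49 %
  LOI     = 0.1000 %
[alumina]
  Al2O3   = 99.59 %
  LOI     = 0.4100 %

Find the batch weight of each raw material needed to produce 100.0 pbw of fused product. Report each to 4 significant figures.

The intermediate values are printed rounded off to 4 significant digits across the worked steps. Every computation holds full float precision through every step — each reported number is rounded exactly once; derived quantities, which include the totals, LOI, net glass mass, six oxide percentages, the yield, are computed in exact precision, as set out in the question or the answer, starting from the weights for 100.0 pbw of glass.
Oxide-by-oxide targets in 100.0 pbw fused product:
  Li2O: 0.2270% × 100.0 = 0.2270 pbw
  ZrO2: 3.816% × 100.0 = 3.816 pbw
  ZnO: 26.02% × 100.0 = 26.02 pbw
  Al2O3: 18.48% × 100.0 = 18.48 pbw
  MgO: 2.696% × 100.0 = 2.696 pbw
  SiO2: 48.77% × 100.0 = 48.77 pbw
Sums-versus-targets review using the reported weights, per the basis as stated (target by target, the sums agree given rounding of the digits):
  Li2O: 3.031·0.07490 = 0.2270 pbw (target 0.2270 pbw)
  ZrO2: 5.661·0.6741 = 3.816 pbw (target 3.816 pbw)
  ZnO: 26.07·0.9980 = 26.02 pbw (target 26.02 pbw)
  Al2O3: 3.031·0.2707 + 39.80·0.003000 + 17.61·0.9959 = 18.48 pbw (target 18.48 pbw)
  MgO: 8.513·0.3167 = 2.696 pbw (target 2.696 pbw)
  SiO2: 3.031·0.6390 + 8.513·0.6336 + 39.80·0.9950 + 5.661·0.3249 = 48.77 pbw (target 48.77 pbw)
Glass mass check: whole batch net of LOI = 100.0 pbw (oxide target masses add up to 100.0 pbw; versus the stated basis of 100.0 pbw — gaps are rounding artifacts).
Adding the batch up: Σ batch = 100.7 pbw; ignition loss, Σ(batch × LOI) = 0.6794 pbw; glass ÷ batch gives a yield of 99.33%.

Batch per 100.0 pbw fused product:
  zinc oxide: 26.07 pbw
  spodumene concentrate: 3.031 pbw
  talc: 8.513 pbw
  silica sand: 39.80 pbw
  zircon: 5.661 pbw
  alumina: 17.61 pbw
Total batch = 100.7 pbw; LOI loss = 0.6794 pbw; yield = 99.33%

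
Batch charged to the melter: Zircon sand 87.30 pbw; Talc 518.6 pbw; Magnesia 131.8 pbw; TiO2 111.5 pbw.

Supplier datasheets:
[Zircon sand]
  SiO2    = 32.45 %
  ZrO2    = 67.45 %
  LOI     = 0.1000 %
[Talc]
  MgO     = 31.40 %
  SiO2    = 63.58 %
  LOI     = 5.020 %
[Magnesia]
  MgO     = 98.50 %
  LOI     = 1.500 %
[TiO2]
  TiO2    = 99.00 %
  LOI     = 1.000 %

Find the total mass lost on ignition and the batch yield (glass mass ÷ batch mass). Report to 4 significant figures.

LOI loss = 29.21 pbw; glass = 820.0 pbw; yield = 96.56%

Each numeric step keeps full float precision from start to finish — mid-chain values appear, rounded to four significant digits, when written out. Every reported number includes exactly one rounding. Derived quantities are computed at exact precision (LOI, glass mass, the four compositions, yield, totals) from the batch weights per 820.0 pbw of glass as quoted within the problem or the answer.
Per-material ignition loss:
  Zircon sand: 87.30 × 0.001000 = 0.08730 pbw
  Talc: 518.6 × 0.05020 = 26.03 pbw
  Magnesia: 131.8 × 0.01500 = 1.977 pbw
  TiO2: 111.5 × 0.01000 = 1.115 pbw
Total LOI = 29.21 pbw
Glass = batch − LOI = 849.2 − 29.21 = 820.0 pbw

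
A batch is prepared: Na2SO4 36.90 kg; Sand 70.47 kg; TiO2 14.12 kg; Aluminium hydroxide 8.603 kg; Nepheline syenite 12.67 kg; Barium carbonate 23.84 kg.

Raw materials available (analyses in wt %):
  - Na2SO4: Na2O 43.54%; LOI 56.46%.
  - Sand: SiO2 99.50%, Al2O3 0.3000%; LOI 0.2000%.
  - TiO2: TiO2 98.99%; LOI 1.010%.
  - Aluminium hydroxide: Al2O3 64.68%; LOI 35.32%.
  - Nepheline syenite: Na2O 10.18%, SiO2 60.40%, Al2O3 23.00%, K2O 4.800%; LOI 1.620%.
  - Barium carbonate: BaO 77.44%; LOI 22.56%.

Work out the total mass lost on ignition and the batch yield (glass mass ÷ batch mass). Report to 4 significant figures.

The whole derivation holds full precision in every operation. Rounding to four significant digits applies to every mid-chain value as printed; each reported figure is rounded just once. All derived quantities (glass mass, LOI, the yield, the totals, six oxide percentages) are recomputed in full precision using the weight values at 136.9 kg of glass, as quoted within question or answer.
Per-material ignition loss:
  Na2SO4: 36.90 × 0.5646 = 20.83 kg
  Sand: 70.47 × 0.002000 = 0.1409 kg
  TiO2: 14.12 × 0.01010 = 0.1426 kg
  Aluminium hydroxide: 8.603 × 0.3532 = 3.039 kg
  Nepheline syenite: 12.67 × 0.01620 = 0.2053 kg
  Barium carbonate: 23.84 × 0.2256 = 5.378 kg
Total LOI = 29.74 kg
Glass = batch − LOI = 166.6 − 29.74 = 136.9 kg

LOI loss = 29.74 kg; glass = 136.9 kg; yield = 82.15%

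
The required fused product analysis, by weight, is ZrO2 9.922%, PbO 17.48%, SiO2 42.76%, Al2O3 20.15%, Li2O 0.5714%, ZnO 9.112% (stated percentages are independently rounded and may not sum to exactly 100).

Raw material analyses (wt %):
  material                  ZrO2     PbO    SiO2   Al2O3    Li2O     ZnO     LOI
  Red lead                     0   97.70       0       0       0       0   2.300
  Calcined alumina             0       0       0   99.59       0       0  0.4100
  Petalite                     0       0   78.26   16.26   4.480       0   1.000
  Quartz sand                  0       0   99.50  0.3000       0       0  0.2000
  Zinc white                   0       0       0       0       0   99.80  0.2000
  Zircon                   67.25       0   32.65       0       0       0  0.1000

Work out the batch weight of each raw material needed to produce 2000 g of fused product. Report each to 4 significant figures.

Batch per 2000 g fused product:
  Red lead: 357.8 g
  Calcined alumina: 361.3 g
  Petalite: 255.1 g
  Quartz sand: 562.0 g
  Zinc white: 182.6 g
  Zircon: 295.1 g
Total batch = 2014 g; LOI loss = 14.05 g; yield = 99.30%

All arithmetic runs at full float precision at every stage. Mid-chain values are shown rounded to 4 significant digits — exactly one rounding is applied to each reported figure; derived quantities are recomputed from the weighed amounts per 2000 g of glass at full precision (the yield, LOI, six oxide percentages, net glass mass, the totals) as written in problem or answer.
Target masses of each oxide per 2000 g fused product:
  ZrO2: 9.922% × 2000 = 198.4 g
  PbO: 17.48% × 2000 = 349.6 g
  SiO2: 42.76% × 2000 = 855.2 g
  Al2O3: 20.15% × 2000 = 403.0 g
  Li2O: 0.5714% × 2000 = 11.43 g
  ZnO: 9.112% × 2000 = 182.2 g
A balance pass over the oxides, given the weights on record, on the stated basis (target by target, the sums agree exact up to rounding of places):
  ZrO2: 295.1·0.6725 = 198.5 g (target 198.4 g)
  PbO: 357.8·0.9770 = 349.6 g (target 349.6 g)
  SiO2: 255.1·0.7826 + 562.0·0.9950 + 295.1·0.3265 = 855.2 g (target 855.2 g)
  Al2O3: 361.3·0.9959 + 255.1·0.1626 + 562.0·0.003000 = 403.0 g (target 403.0 g)
  Li2O: 255.1·0.04480 = 11.43 g (target 11.43 g)
  ZnO: 182.6·0.9980 = 182.2 g (target 182.2 g)
Auditing the glass mass value: Σ batch − LOI loss = 2000 g (the targets, summed, come to 2000 g; stated basis 2000 g — gaps are rounding artifacts).
Adding the batch up: Σ batch = 2014 g; the LOI term Σ batch·LOI equals 14.05 g; as yield: glass ÷ batch → 99.30%.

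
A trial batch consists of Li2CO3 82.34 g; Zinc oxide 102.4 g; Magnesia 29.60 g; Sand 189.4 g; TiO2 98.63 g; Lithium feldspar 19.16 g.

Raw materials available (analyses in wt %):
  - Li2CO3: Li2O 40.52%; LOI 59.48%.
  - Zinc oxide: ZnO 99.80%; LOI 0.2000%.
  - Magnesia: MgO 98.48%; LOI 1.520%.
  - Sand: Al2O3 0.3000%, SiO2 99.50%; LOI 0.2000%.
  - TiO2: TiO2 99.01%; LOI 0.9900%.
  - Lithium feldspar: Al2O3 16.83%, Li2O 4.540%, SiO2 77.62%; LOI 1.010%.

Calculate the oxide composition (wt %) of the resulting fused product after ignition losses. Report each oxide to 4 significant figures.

Glass mass = 470.4 g (batch 521.5 − LOI 51.18).
Composition: ZnO 21.73%, TiO2 20.76%, Al2O3 0.8064%, Li2O 7.278%, MgO 6.198%, SiO2 43.23%

Values along the way are printed, with 4-significant-figure rounding, at each printed step — all arithmetic keeps full precision at all times — a single rounding yields each reported result — the derived quantities (yield, six oxide percentages, totals, net glass mass, LOI) are recomputed in full precision from the weighed amounts for 470.4 g of glass as set out in problem or answer.
Oxide-by-oxide delivered mass:
  ZnO: 102.4·0.9980 = 102.2 g
  TiO2: 98.63·0.9901 = 97.65 g
  Al2O3: 189.4·0.003000 + 19.16·0.1683 = 3.793 g
  Li2O: 82.34·0.4052 + 19.16·0.04540 = 34.23 g
  MgO: 29.60·0.9848 = 29.15 g
  SiO2: 189.4·0.9950 + 19.16·0.7762 = 203.3 g
LOI: 82.34·0.5948 + 102.4·0.002000 + 29.60·0.01520 + 189.4·0.002000 + 98.63·0.009900 + 19.16·0.01010 = 51.18 g
batch − LOI leaves glass = 521.5 − 51.18 = 470.4 g (= the summed oxide contributions)
wt % = oxide mass / glass mass × 100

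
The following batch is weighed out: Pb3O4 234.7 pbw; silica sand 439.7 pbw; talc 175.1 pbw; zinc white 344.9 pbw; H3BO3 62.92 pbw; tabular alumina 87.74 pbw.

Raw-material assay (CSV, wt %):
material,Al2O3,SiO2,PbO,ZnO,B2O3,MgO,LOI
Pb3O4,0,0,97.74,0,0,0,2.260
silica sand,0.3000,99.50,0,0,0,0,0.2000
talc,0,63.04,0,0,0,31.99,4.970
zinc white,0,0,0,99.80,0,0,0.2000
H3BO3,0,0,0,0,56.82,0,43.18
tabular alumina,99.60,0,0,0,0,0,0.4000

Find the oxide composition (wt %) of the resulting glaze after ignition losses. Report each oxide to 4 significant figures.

Glass mass = 1302 pbw (batch 1345 − LOI 43.10).
Composition: Al2O3 6.813%, SiO2 42.08%, PbO 17.62%, ZnO 26.44%, B2O3 2.746%, MgO 4.302%

All internal work runs at full precision end to end. Working values appear, rounded to four significant digits, in the working — exactly one rounding is applied to each reported value. All derived quantities (six oxide percentages, totals, LOI, glass mass, the yield) are carried in full precision from the batch weights per 1302 pbw of glass, precisely as stated by the question or the answer.
Mass of each oxide from the mix:
  Al2O3: 439.7·0.003000 + 87.74·0.9960 = 88.71 pbw
  SiO2: 439.7·0.9950 + 175.1·0.6304 = 547.9 pbw
  PbO: 234.7·0.9774 = 229.4 pbw
  ZnO: 344.9·0.9980 = 344.2 pbw
  B2O3: 62.92·0.5682 = 35.75 pbw
  MgO: 175.1·0.3199 = 56.01 pbw
LOI: 234.7·0.02260 + 439.7·0.002000 + 175.1·0.04970 + 344.9·0.002000 + 62.92·0.4318 + 87.74·0.004000 = 43.10 pbw
Glass mass = batch − LOI = 1345 − 43.10 = 1302 pbw (matching Σ of the oxides)
oxide / glass × 100 gives the wt %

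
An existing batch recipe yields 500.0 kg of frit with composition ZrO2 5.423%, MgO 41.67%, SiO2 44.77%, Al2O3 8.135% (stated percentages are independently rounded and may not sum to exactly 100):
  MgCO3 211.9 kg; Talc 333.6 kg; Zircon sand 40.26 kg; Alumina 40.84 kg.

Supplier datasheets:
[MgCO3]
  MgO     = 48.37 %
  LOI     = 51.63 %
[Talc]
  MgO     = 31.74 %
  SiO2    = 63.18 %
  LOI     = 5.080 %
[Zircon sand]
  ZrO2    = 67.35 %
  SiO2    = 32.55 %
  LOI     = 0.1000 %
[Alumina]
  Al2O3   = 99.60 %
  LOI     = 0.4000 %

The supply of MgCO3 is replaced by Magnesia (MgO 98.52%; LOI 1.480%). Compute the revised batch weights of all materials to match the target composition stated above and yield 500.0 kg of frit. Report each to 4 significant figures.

Revised batch per 500.0 kg frit:
  Magnesia: 104.0 kg
  Talc: 333.6 kg
  Zircon sand: 40.26 kg
  Alumina: 40.84 kg
Total batch = 518.7 kg; LOI loss = 18.69 kg

All internal work carries full precision at each step; working values are displayed (rounded to 4 significant digits) alongside each step. Each reported number includes exactly one rounding; all derived quantities (four oxide percentages, net glass mass, the totals, yield, LOI) are carried from the batch weights per 500.0 kg of glass in full float precision exactly as printed in either problem or answer.
The oxide mass targets at 500.0 kg frit:
  ZrO2: 5.423% × 500.0 = 27.12 kg
  MgO: 41.67% × 500.0 = 208.4 kg
  SiO2: 44.77% × 500.0 = 223.8 kg
  Al2O3: 8.135% × 500.0 = 40.67 kg
A balance pass over the oxides, given the weights on record, versus the basis set out (target by target, the sums agree within answer rounding):
  ZrO2: 40.26·0.6735 = 27.12 kg (target 27.12 kg)
  MgO: 104.0·0.9852 + 333.6·0.3174 = 208.3 kg (target 208.4 kg)
  SiO2: 333.6·0.6318 + 40.26·0.3255 = 223.9 kg (target 223.8 kg)
  Al2O3: 40.84·0.9960 = 40.68 kg (target 40.67 kg)
Mass balance on the glass: batch Σ − ignition loss = 500.0 kg (per-oxide target masses sum to 500.0 kg; against the stated basis, 500.0 kg — deltas are rounding alone).
Summing the batch: Σ batch = 518.7 kg; Σ batch·LOI gives LOI loss = 18.69 kg; as yield: glass ÷ batch → 96.40%.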